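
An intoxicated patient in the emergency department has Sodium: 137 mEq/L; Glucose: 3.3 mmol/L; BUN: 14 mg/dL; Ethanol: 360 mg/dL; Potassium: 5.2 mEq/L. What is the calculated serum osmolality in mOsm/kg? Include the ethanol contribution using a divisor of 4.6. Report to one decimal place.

Calculated osmolality = 2·Na + glucose + BUN/2.8 + ethanol/4.6
= 2·137 + 3.3 + 14/2.8 + 360/4.6
= 274 + 3.30 + 5 + 78.26
= 360.56 mOsm/kg

360.6 mOsm/kg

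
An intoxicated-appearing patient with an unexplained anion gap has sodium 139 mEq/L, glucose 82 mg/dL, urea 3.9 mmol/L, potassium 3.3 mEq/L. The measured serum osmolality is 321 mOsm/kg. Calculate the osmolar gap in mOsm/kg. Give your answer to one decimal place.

Calculated osmolality = 2·Na + glucose/18 + urea
= 2·139 + 82/18 + 3.9
= 278 + 4.56 + 3.90
= 286.46 mOsm/kg ≈ 286.5 mOsm/kg
Osmolar gap = measured − calculated = 321 − 286.5 = 34.5 mOsm/kg

34.5 mOsm/kg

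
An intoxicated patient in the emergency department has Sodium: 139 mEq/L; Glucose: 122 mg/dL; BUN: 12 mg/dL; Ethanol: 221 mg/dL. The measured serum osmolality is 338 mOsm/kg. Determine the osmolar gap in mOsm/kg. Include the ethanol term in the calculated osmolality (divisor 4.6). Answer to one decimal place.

Calculated osmolality = 2·Na + glucose/18 + BUN/2.8 + ethanol/4.6
= 2·139 + 122/18 + 12/2.8 + 221/4.6
= 278 + 6.78 + 4.29 + 48.04
= 337.11 mOsm/kg ≈ 337.1 mOsm/kg
Osmolar gap = measured − calculated = 338 − 337.1 = 0.9 mOsm/kg

0.9 mOsm/kg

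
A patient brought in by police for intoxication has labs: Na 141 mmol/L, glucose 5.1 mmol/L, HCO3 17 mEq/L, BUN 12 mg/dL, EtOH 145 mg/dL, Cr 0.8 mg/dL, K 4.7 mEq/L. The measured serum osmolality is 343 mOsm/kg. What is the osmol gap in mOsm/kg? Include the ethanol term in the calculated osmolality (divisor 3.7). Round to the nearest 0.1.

12.4 mOsm/kg

Calculated osmolality = 2·Na + glucose + BUN/2.8 + ethanol/3.7
= 2·141 + 5.1 + 12/2.8 + 145/3.7
= 282 + 5.10 + 4.29 + 39.19
= 330.58 mOsm/kg ≈ 330.6 mOsm/kg
Osmolar gap = measured − calculated = 343 − 330.6 = 12.4 mOsm/kg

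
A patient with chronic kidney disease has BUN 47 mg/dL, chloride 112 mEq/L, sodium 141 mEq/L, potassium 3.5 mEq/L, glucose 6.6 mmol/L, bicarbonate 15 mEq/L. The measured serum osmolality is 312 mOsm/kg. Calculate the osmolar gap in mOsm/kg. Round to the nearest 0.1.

6.6 mOsm/kg

Calculated osmolality = 2·Na + glucose + BUN/2.8
= 2·141 + 6.6 + 47/2.8
= 282 + 6.60 + 16.79
= 305.39 mOsm/kg ≈ 305.4 mOsm/kg
Osmolar gap = measured − calculated = 312 − 305.4 = 6.6 mOsm/kg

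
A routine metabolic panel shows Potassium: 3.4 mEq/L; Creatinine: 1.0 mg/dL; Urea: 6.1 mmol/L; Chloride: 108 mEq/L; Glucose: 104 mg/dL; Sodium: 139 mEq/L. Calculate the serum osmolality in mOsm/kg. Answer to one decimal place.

Calculated osmolality = 2·Na + glucose/18 + urea
= 2·139 + 104/18 + 6.1
= 278 + 5.78 + 6.10
= 289.88 mOsm/kg

289.9 mOsm/kg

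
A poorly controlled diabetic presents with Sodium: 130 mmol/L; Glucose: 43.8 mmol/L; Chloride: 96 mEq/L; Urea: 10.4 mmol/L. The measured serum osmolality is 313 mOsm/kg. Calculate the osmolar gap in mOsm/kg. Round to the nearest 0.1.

Calculated osmolality = 2·Na + glucose + urea
= 2·130 + 43.8 + 10.4
= 260 + 43.80 + 10.40
= 314.2 mOsm/kg ≈ 314.2 mOsm/kg
Osmolar gap = measured − calculated = 313 − 314.2 = -1.2 mOsm/kg

-1.2 mOsm/kg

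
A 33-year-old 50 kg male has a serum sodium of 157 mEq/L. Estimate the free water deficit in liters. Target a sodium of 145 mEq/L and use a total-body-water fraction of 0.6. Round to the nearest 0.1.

TBW = 0.6 · 50 = 30 L
Free water deficit = TBW · (Na/145 − 1)
= 30 · (157/145 − 1)
= 30 · 0.0828
= 2.48 L

2.5 L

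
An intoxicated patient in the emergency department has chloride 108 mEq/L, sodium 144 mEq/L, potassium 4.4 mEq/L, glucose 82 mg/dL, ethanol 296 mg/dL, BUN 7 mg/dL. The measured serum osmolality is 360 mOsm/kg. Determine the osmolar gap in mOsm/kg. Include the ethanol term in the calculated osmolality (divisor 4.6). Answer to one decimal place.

Calculated osmolality = 2·Na + glucose/18 + BUN/2.8 + ethanol/4.6
= 2·144 + 82/18 + 7/2.8 + 296/4.6
= 288 + 4.56 + 2.50 + 64.35
= 359.41 mOsm/kg ≈ 359.4 mOsm/kg
Osmolar gap = measured − calculated = 360 − 359.4 = 0.6 mOsm/kg

0.6 mOsm/kg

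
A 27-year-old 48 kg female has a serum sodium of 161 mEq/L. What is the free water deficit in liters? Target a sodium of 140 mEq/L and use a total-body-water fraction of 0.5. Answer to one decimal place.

3.6 L

TBW = 0.5 · 48 = 24 L
Free water deficit = TBW · (Na/140 − 1)
= 24 · (161/140 − 1)
= 24 · 0.15
= 3.6 L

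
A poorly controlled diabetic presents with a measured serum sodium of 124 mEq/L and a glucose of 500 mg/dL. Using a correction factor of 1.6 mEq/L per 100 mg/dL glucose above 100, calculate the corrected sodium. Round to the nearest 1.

Corrected Na = measured Na + 1.6 · (glucose − 100)/100
= 124 + 1.6 · (500 − 100)/100
= 124 + 6.4
= 130.4 mEq/L

130 mEq/L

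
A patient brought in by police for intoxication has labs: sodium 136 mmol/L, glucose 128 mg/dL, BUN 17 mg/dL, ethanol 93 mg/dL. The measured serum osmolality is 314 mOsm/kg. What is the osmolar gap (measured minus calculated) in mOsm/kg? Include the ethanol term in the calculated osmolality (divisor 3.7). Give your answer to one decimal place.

Calculated osmolality = 2·Na + glucose/18 + BUN/2.8 + ethanol/3.7
= 2·136 + 128/18 + 17/2.8 + 93/3.7
= 272 + 7.11 + 6.07 + 25.14
= 310.32 mOsm/kg ≈ 310.3 mOsm/kg
Osmolar gap = measured − calculated = 314 − 310.3 = 3.7 mOsm/kg

3.7 mOsm/kg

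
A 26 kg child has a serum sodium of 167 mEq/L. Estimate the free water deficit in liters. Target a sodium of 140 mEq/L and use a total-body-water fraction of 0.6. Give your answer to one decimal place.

TBW = 0.6 · 26 = 15.6 L
Free water deficit = TBW · (Na/140 − 1)
= 15.6 · (167/140 − 1)
= 15.6 · 0.1929
= 3.01 L

3.0 L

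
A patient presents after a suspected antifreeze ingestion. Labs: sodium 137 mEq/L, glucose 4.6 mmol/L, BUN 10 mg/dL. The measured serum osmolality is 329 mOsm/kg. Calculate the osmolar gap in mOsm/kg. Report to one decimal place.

46.8 mOsm/kg

Calculated osmolality = 2·Na + glucose + BUN/2.8
= 2·137 + 4.6 + 10/2.8
= 274 + 4.60 + 3.57
= 282.17 mOsm/kg ≈ 282.2 mOsm/kg
Osmolar gap = measured − calculated = 329 − 282.2 = 46.8 mOsm/kg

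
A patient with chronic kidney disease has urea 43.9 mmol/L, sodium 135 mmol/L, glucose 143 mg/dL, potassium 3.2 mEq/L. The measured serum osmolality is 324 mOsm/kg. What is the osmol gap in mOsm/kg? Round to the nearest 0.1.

2.2 mOsm/kg

Calculated osmolality = 2·Na + glucose/18 + urea
= 2·135 + 143/18 + 43.9
= 270 + 7.94 + 43.90
= 321.84 mOsm/kg ≈ 321.8 mOsm/kg
Osmolar gap = measured − calculated = 324 − 321.8 = 2.2 mOsm/kg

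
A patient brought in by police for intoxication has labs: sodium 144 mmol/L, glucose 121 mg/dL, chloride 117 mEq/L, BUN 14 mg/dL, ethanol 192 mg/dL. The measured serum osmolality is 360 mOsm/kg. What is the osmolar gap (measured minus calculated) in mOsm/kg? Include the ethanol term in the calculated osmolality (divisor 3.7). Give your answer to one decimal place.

8.4 mOsm/kg

Calculated osmolality = 2·Na + glucose/18 + BUN/2.8 + ethanol/3.7
= 2·144 + 121/18 + 14/2.8 + 192/3.7
= 288 + 6.72 + 5 + 51.89
= 351.61 mOsm/kg ≈ 351.6 mOsm/kg
Osmolar gap = measured − calculated = 360 − 351.6 = 8.4 mOsm/kg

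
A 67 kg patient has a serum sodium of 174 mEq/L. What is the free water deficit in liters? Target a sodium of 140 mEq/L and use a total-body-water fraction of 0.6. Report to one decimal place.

9.8 L

TBW = 0.6 · 67 = 40.2 L
Free water deficit = TBW · (Na/140 − 1)
= 40.2 · (174/140 − 1)
= 40.2 · 0.2429
= 9.76 L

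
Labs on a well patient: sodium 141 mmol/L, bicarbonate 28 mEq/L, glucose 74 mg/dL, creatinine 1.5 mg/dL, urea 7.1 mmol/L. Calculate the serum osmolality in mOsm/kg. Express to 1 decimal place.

293.2 mOsm/kg

Calculated osmolality = 2·Na + glucose/18 + urea
= 2·141 + 74/18 + 7.1
= 282 + 4.11 + 7.10
= 293.21 mOsm/kg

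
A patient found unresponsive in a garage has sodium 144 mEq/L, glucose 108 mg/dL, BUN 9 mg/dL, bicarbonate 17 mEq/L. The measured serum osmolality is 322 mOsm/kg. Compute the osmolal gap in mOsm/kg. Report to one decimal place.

24.8 mOsm/kg

Calculated osmolality = 2·Na + glucose/18 + BUN/2.8
= 2·144 + 108/18 + 9/2.8
= 288 + 6 + 3.21
= 297.21 mOsm/kg ≈ 297.2 mOsm/kg
Osmolar gap = measured − calculated = 322 − 297.2 = 24.8 mOsm/kg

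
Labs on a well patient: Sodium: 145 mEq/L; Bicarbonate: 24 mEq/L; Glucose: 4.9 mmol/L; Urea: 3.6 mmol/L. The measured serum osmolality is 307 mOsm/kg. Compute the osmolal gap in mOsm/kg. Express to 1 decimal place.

Calculated osmolality = 2·Na + glucose + urea
= 2·145 + 4.9 + 3.6
= 290 + 4.90 + 3.60
= 298.5 mOsm/kg ≈ 298.5 mOsm/kg
Osmolar gap = measured − calculated = 307 − 298.5 = 8.5 mOsm/kg

8.5 mOsm/kg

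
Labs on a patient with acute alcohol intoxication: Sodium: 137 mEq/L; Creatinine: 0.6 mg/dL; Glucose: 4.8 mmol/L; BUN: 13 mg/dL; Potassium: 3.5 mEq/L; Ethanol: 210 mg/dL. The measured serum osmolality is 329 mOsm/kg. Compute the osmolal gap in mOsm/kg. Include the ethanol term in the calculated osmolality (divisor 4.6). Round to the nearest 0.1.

Calculated osmolality = 2·Na + glucose + BUN/2.8 + ethanol/4.6
= 2·137 + 4.8 + 13/2.8 + 210/4.6
= 274 + 4.80 + 4.64 + 45.65
= 329.09 mOsm/kg ≈ 329.1 mOsm/kg
Osmolar gap = measured − calculated = 329 − 329.1 = -0.1 mOsm/kg

-0.1 mOsm/kg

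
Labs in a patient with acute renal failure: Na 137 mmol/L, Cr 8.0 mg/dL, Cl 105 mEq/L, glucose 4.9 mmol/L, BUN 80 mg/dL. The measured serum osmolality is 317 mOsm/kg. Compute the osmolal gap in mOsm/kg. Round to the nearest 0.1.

9.5 mOsm/kg

Calculated osmolality = 2·Na + glucose + BUN/2.8
= 2·137 + 4.9 + 80/2.8
= 274 + 4.90 + 28.57
= 307.47 mOsm/kg ≈ 307.5 mOsm/kg
Osmolar gap = measured − calculated = 317 − 307.5 = 9.5 mOsm/kg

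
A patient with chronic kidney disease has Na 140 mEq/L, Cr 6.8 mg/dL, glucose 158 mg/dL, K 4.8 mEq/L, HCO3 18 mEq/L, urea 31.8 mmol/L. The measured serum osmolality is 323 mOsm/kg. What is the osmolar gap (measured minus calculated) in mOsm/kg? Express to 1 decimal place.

Calculated osmolality = 2·Na + glucose/18 + urea
= 2·140 + 158/18 + 31.8
= 280 + 8.78 + 31.80
= 320.58 mOsm/kg ≈ 320.6 mOsm/kg
Osmolar gap = measured − calculated = 323 − 320.6 = 2.4 mOsm/kg

2.4 mOsm/kg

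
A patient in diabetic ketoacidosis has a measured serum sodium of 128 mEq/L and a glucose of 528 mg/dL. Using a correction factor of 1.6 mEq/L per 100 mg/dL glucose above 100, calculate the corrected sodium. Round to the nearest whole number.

135 mEq/L

Corrected Na = measured Na + 1.6 · (glucose − 100)/100
= 128 + 1.6 · (528 − 100)/100
= 128 + 6.8
= 134.8 mEq/L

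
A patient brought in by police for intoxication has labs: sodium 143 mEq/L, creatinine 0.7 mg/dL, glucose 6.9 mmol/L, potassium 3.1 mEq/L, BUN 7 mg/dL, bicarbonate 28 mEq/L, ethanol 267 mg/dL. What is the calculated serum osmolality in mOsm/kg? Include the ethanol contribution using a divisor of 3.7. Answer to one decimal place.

Calculated osmolality = 2·Na + glucose + BUN/2.8 + ethanol/3.7
= 2·143 + 6.9 + 7/2.8 + 267/3.7
= 286 + 6.90 + 2.50 + 72.16
= 367.56 mOsm/kg

367.6 mOsm/kg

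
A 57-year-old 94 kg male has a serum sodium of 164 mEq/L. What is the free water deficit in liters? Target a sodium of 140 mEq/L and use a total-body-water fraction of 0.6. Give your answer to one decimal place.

9.7 L

TBW = 0.6 · 94 = 56.4 L
Free water deficit = TBW · (Na/140 − 1)
= 56.4 · (164/140 − 1)
= 56.4 · 0.1714
= 9.67 L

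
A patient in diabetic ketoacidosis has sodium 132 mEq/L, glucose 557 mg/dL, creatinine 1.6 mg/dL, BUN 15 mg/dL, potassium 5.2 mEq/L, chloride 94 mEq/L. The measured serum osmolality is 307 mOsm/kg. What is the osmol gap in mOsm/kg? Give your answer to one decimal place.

Calculated osmolality = 2·Na + glucose/18 + BUN/2.8
= 2·132 + 557/18 + 15/2.8
= 264 + 30.94 + 5.36
= 300.3 mOsm/kg ≈ 300.3 mOsm/kg
Osmolar gap = measured − calculated = 307 − 300.3 = 6.7 mOsm/kg

6.7 mOsm/kg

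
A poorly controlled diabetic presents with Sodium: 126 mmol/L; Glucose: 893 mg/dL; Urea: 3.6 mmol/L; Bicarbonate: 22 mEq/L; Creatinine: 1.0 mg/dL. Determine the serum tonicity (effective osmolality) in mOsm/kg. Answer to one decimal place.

301.6 mOsm/kg

Effective osmolality excludes urea (freely permeant across cell membranes):
2·Na + glucose/18
= 2·126 + 893/18
= 252 + 49.61
= 301.61 mOsm/kg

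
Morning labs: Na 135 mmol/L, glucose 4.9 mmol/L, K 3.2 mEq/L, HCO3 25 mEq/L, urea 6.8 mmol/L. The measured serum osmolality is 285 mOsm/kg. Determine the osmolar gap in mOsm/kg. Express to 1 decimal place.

3.3 mOsm/kg

Calculated osmolality = 2·Na + glucose + urea
= 2·135 + 4.9 + 6.8
= 270 + 4.90 + 6.80
= 281.7 mOsm/kg ≈ 281.7 mOsm/kg
Osmolar gap = measured − calculated = 285 − 281.7 = 3.3 mOsm/kg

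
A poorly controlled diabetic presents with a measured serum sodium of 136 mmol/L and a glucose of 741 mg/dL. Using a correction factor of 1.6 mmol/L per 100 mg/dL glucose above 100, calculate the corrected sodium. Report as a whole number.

Corrected Na = measured Na + 1.6 · (glucose − 100)/100
= 136 + 1.6 · (741 − 100)/100
= 136 + 10.3
= 146.3 mmol/L

146 mmol/L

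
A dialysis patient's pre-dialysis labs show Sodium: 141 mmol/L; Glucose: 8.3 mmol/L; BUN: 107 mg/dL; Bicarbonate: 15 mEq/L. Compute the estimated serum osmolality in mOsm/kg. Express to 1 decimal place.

328.5 mOsm/kg

Calculated osmolality = 2·Na + glucose + BUN/2.8
= 2·141 + 8.3 + 107/2.8
= 282 + 8.30 + 38.21
= 328.51 mOsm/kg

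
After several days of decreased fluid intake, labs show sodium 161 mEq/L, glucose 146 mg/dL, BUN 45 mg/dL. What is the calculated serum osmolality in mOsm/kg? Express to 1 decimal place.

Calculated osmolality = 2·Na + glucose/18 + BUN/2.8
= 2·161 + 146/18 + 45/2.8
= 322 + 8.11 + 16.07
= 346.18 mOsm/kg

346.2 mOsm/kg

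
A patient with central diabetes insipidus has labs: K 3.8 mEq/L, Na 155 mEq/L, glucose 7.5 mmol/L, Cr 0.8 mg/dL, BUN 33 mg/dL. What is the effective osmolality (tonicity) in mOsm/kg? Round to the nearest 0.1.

Effective osmolality excludes urea (freely permeant across cell membranes):
2·Na + glucose
= 2·155 + 7.5
= 310 + 7.5
= 317.5 mOsm/kg

317.5 mOsm/kg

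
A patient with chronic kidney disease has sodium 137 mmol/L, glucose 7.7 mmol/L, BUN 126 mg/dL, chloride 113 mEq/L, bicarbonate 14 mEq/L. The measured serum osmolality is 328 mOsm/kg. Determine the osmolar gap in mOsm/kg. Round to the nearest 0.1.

Calculated osmolality = 2·Na + glucose + BUN/2.8
= 2·137 + 7.7 + 126/2.8
= 274 + 7.70 + 45
= 326.7 mOsm/kg ≈ 326.7 mOsm/kg
Osmolar gap = measured − calculated = 328 − 326.7 = 1.3 mOsm/kg

1.3 mOsm/kg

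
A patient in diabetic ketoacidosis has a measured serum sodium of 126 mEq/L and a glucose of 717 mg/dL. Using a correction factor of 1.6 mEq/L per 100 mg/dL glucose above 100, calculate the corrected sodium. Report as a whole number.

136 mEq/L

Corrected Na = measured Na + 1.6 · (glucose − 100)/100
= 126 + 1.6 · (717 − 100)/100
= 126 + 9.9
= 135.9 mEq/L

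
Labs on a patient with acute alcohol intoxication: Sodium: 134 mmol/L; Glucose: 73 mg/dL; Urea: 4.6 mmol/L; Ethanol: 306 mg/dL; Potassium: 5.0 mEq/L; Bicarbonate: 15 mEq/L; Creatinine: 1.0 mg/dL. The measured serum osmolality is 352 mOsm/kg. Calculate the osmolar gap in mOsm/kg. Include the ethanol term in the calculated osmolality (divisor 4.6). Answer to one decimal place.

8.8 mOsm/kg

Calculated osmolality = 2·Na + glucose/18 + urea + ethanol/4.6
= 2·134 + 73/18 + 4.6 + 306/4.6
= 268 + 4.06 + 4.60 + 66.52
= 343.18 mOsm/kg ≈ 343.2 mOsm/kg
Osmolar gap = measured − calculated = 352 − 343.2 = 8.8 mOsm/kg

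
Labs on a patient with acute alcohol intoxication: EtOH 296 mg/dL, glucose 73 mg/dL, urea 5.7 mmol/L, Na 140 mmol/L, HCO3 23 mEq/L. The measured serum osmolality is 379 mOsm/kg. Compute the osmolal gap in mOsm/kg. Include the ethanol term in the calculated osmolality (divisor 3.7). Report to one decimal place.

Calculated osmolality = 2·Na + glucose/18 + urea + ethanol/3.7
= 2·140 + 73/18 + 5.7 + 296/3.7
= 280 + 4.06 + 5.70 + 80
= 369.76 mOsm/kg ≈ 369.8 mOsm/kg
Osmolar gap = measured − calculated = 379 − 369.8 = 9.2 mOsm/kg

9.2 mOsm/kg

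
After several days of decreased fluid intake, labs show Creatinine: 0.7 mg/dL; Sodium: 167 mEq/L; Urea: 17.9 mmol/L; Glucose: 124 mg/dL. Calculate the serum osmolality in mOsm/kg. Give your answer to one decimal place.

Calculated osmolality = 2·Na + glucose/18 + urea
= 2·167 + 124/18 + 17.9
= 334 + 6.89 + 17.90
= 358.79 mOsm/kg

358.8 mOsm/kg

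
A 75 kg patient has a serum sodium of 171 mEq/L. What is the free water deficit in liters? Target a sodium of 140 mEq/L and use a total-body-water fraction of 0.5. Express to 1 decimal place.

TBW = 0.5 · 75 = 37.5 L
Free water deficit = TBW · (Na/140 − 1)
= 37.5 · (171/140 − 1)
= 37.5 · 0.2214
= 8.3 L

8.3 L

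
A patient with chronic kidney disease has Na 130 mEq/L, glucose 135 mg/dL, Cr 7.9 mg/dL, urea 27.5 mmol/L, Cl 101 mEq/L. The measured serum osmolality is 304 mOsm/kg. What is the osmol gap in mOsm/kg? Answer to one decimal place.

9.0 mOsm/kg

Calculated osmolality = 2·Na + glucose/18 + urea
= 2·130 + 135/18 + 27.5
= 260 + 7.50 + 27.50
= 295 mOsm/kg ≈ 295.0 mOsm/kg
Osmolar gap = measured − calculated = 304 − 295.0 = 9.0 mOsm/kg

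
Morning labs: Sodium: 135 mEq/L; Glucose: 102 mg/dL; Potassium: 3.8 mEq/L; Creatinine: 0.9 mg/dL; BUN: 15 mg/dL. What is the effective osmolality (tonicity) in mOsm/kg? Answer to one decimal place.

275.7 mOsm/kg

Effective osmolality excludes urea (freely permeant across cell membranes):
2·Na + glucose/18
= 2·135 + 102/18
= 270 + 5.67
= 275.67 mOsm/kg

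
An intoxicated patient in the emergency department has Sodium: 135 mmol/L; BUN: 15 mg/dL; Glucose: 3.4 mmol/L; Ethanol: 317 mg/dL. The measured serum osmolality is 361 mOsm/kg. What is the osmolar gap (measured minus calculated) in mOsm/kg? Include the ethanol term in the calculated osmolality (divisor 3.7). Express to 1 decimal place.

-3.4 mOsm/kg

Calculated osmolality = 2·Na + glucose + BUN/2.8 + ethanol/3.7
= 2·135 + 3.4 + 15/2.8 + 317/3.7
= 270 + 3.40 + 5.36 + 85.68
= 364.44 mOsm/kg ≈ 364.4 mOsm/kg
Osmolar gap = measured − calculated = 361 − 364.4 = -3.4 mOsm/kg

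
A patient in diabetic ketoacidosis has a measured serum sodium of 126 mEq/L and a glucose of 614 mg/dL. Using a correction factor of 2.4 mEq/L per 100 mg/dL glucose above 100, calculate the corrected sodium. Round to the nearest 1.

Corrected Na = measured Na + 2.4 · (glucose − 100)/100
= 126 + 2.4 · (614 − 100)/100
= 126 + 12.3
= 138.3 mEq/L

138 mEq/L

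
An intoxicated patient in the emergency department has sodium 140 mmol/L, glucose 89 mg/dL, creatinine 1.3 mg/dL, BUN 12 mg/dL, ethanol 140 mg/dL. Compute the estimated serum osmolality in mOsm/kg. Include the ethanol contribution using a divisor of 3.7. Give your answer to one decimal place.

327.1 mOsm/kg

Calculated osmolality = 2·Na + glucose/18 + BUN/2.8 + ethanol/3.7
= 2·140 + 89/18 + 12/2.8 + 140/3.7
= 280 + 4.94 + 4.29 + 37.84
= 327.07 mOsm/kg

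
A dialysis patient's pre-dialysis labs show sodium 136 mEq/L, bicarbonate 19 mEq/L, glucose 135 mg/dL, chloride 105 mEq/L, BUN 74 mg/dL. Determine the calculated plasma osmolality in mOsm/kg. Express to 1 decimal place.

305.9 mOsm/kg

Calculated osmolality = 2·Na + glucose/18 + BUN/2.8
= 2·136 + 135/18 + 74/2.8
= 272 + 7.50 + 26.43
= 305.93 mOsm/kg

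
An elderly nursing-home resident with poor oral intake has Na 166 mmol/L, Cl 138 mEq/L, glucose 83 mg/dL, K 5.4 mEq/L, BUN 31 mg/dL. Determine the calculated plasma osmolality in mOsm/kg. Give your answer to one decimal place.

347.7 mOsm/kg

Calculated osmolality = 2·Na + glucose/18 + BUN/2.8
= 2·166 + 83/18 + 31/2.8
= 332 + 4.61 + 11.07
= 347.68 mOsm/kg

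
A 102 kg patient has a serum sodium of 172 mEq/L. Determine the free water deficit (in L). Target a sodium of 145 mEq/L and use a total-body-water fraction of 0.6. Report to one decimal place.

TBW = 0.6 · 102 = 61.2 L
Free water deficit = TBW · (Na/145 − 1)
= 61.2 · (172/145 − 1)
= 61.2 · 0.1862
= 11.4 L

11.4 L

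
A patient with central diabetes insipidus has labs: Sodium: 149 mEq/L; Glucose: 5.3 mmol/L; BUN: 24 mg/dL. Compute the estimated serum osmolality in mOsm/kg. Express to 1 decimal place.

311.9 mOsm/kg

Calculated osmolality = 2·Na + glucose + BUN/2.8
= 2·149 + 5.3 + 24/2.8
= 298 + 5.30 + 8.57
= 311.87 mOsm/kg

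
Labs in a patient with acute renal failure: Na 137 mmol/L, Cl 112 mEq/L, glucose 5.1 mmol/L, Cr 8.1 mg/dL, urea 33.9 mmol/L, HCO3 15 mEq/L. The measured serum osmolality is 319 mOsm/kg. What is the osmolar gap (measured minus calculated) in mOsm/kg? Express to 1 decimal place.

Calculated osmolality = 2·Na + glucose + urea
= 2·137 + 5.1 + 33.9
= 274 + 5.10 + 33.90
= 313 mOsm/kg ≈ 313.0 mOsm/kg
Osmolar gap = measured − calculated = 319 − 313.0 = 6.0 mOsm/kg

6.0 mOsm/kg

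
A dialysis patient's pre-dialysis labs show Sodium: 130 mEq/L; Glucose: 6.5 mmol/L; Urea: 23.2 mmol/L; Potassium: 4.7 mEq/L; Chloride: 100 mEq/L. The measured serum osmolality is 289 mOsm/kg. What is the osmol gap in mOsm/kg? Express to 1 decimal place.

Calculated osmolality = 2·Na + glucose + urea
= 2·130 + 6.5 + 23.2
= 260 + 6.50 + 23.20
= 289.7 mOsm/kg ≈ 289.7 mOsm/kg
Osmolar gap = measured − calculated = 289 − 289.7 = -0.7 mOsm/kg

-0.7 mOsm/kg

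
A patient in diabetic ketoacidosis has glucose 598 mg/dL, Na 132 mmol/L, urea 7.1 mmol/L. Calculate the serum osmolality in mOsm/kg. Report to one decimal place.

Calculated osmolality = 2·Na + glucose/18 + urea
= 2·132 + 598/18 + 7.1
= 264 + 33.22 + 7.10
= 304.32 mOsm/kg

304.3 mOsm/kg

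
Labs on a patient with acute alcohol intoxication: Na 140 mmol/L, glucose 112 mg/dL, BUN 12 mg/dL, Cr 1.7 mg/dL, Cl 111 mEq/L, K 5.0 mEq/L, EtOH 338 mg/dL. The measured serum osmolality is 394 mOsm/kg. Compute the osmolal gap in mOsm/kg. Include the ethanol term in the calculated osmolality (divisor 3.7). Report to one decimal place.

Calculated osmolality = 2·Na + glucose/18 + BUN/2.8 + ethanol/3.7
= 2·140 + 112/18 + 12/2.8 + 338/3.7
= 280 + 6.22 + 4.29 + 91.35
= 381.86 mOsm/kg ≈ 381.9 mOsm/kg
Osmolar gap = measured − calculated = 394 − 381.9 = 12.1 mOsm/kg

12.1 mOsm/kg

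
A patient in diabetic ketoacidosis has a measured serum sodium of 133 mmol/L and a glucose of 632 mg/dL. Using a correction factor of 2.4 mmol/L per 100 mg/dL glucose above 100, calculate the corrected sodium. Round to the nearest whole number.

Corrected Na = measured Na + 2.4 · (glucose − 100)/100
= 133 + 2.4 · (632 − 100)/100
= 133 + 12.8
= 145.8 mmol/L

146 mmol/L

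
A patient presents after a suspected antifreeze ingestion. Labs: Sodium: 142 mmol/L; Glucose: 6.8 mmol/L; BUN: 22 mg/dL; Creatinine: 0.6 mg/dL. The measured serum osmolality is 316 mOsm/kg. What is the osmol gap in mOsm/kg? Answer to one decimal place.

17.3 mOsm/kg

Calculated osmolality = 2·Na + glucose + BUN/2.8
= 2·142 + 6.8 + 22/2.8
= 284 + 6.80 + 7.86
= 298.66 mOsm/kg ≈ 298.7 mOsm/kg
Osmolar gap = measured − calculated = 316 − 298.7 = 17.3 mOsm/kg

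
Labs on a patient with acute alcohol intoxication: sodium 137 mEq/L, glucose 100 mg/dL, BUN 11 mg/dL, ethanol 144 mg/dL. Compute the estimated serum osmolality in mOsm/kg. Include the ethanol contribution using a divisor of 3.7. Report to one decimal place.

322.4 mOsm/kg

Calculated osmolality = 2·Na + glucose/18 + BUN/2.8 + ethanol/3.7
= 2·137 + 100/18 + 11/2.8 + 144/3.7
= 274 + 5.56 + 3.93 + 38.92
= 322.41 mOsm/kg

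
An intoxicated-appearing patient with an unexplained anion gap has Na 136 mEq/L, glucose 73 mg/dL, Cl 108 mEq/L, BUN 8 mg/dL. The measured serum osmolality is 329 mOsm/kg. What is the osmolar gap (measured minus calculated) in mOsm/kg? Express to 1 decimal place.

50.1 mOsm/kg

Calculated osmolality = 2·Na + glucose/18 + BUN/2.8
= 2·136 + 73/18 + 8/2.8
= 272 + 4.06 + 2.86
= 278.92 mOsm/kg ≈ 278.9 mOsm/kg
Osmolar gap = measured − calculated = 329 − 278.9 = 50.1 mOsm/kg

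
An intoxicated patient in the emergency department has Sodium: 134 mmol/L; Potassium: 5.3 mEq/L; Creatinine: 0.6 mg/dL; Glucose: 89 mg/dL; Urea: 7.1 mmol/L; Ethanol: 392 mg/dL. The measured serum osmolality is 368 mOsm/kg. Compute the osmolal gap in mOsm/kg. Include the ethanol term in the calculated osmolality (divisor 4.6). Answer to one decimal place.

Calculated osmolality = 2·Na + glucose/18 + urea + ethanol/4.6
= 2·134 + 89/18 + 7.1 + 392/4.6
= 268 + 4.94 + 7.10 + 85.22
= 365.26 mOsm/kg ≈ 365.3 mOsm/kg
Osmolar gap = measured − calculated = 368 − 365.3 = 2.7 mOsm/kg

2.7 mOsm/kg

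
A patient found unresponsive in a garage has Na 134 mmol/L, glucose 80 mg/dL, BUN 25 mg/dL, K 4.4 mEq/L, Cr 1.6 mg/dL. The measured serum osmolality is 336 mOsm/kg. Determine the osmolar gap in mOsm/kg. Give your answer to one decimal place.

54.6 mOsm/kg

Calculated osmolality = 2·Na + glucose/18 + BUN/2.8
= 2·134 + 80/18 + 25/2.8
= 268 + 4.44 + 8.93
= 281.37 mOsm/kg ≈ 281.4 mOsm/kg
Osmolar gap = measured − calculated = 336 − 281.4 = 54.6 mOsm/kg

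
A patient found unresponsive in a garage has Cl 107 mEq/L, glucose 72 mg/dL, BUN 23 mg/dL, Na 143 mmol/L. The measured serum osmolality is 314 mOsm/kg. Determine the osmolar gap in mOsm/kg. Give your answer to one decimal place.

Calculated osmolality = 2·Na + glucose/18 + BUN/2.8
= 2·143 + 72/18 + 23/2.8
= 286 + 4 + 8.21
= 298.21 mOsm/kg ≈ 298.2 mOsm/kg
Osmolar gap = measured − calculated = 314 − 298.2 = 15.8 mOsm/kg

15.8 mOsm/kg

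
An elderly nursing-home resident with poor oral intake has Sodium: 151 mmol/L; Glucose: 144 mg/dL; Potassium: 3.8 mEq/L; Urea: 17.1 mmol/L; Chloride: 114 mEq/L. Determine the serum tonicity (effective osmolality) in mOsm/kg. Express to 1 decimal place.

Effective osmolality excludes urea (freely permeant across cell membranes):
2·Na + glucose/18
= 2·151 + 144/18
= 302 + 8
= 310 mOsm/kg

310.0 mOsm/kg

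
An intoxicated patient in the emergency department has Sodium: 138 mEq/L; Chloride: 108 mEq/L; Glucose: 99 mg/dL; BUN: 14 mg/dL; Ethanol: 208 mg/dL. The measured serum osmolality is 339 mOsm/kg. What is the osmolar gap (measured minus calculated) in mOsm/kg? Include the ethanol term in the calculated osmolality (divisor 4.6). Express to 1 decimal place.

7.3 mOsm/kg

Calculated osmolality = 2·Na + glucose/18 + BUN/2.8 + ethanol/4.6
= 2·138 + 99/18 + 14/2.8 + 208/4.6
= 276 + 5.50 + 5 + 45.22
= 331.72 mOsm/kg ≈ 331.7 mOsm/kg
Osmolar gap = measured − calculated = 339 − 331.7 = 7.3 mOsm/kg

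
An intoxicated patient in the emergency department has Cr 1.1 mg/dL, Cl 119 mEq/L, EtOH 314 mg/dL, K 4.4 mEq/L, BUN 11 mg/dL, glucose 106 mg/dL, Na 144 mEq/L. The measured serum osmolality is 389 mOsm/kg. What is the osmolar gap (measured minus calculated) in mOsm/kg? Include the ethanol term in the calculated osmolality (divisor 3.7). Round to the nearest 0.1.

Calculated osmolality = 2·Na + glucose/18 + BUN/2.8 + ethanol/3.7
= 2·144 + 106/18 + 11/2.8 + 314/3.7
= 288 + 5.89 + 3.93 + 84.86
= 382.68 mOsm/kg ≈ 382.7 mOsm/kg
Osmolar gap = measured − calculated = 389 − 382.7 = 6.3 mOsm/kg

6.3 mOsm/kg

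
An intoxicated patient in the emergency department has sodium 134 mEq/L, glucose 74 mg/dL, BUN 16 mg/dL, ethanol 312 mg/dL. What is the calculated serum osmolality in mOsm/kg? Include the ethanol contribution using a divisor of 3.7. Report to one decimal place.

Calculated osmolality = 2·Na + glucose/18 + BUN/2.8 + ethanol/3.7
= 2·134 + 74/18 + 16/2.8 + 312/3.7
= 268 + 4.11 + 5.71 + 84.32
= 362.14 mOsm/kg

362.1 mOsm/kg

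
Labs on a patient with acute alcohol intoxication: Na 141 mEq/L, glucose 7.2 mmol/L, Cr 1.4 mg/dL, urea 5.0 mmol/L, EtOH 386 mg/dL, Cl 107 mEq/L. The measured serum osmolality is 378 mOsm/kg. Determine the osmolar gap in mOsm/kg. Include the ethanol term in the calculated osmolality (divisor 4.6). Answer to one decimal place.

-0.1 mOsm/kg

Calculated osmolality = 2·Na + glucose + urea + ethanol/4.6
= 2·141 + 7.2 + 5 + 386/4.6
= 282 + 7.20 + 5 + 83.91
= 378.11 mOsm/kg ≈ 378.1 mOsm/kg
Osmolar gap = measured − calculated = 378 − 378.1 = -0.1 mOsm/kg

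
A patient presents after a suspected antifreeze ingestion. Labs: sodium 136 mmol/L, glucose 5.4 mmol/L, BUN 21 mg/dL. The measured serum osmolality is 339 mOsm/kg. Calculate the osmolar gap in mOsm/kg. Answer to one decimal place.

Calculated osmolality = 2·Na + glucose + BUN/2.8
= 2·136 + 5.4 + 21/2.8
= 272 + 5.40 + 7.50
= 284.9 mOsm/kg ≈ 284.9 mOsm/kg
Osmolar gap = measured − calculated = 339 − 284.9 = 54.1 mOsm/kg

54.1 mOsm/kg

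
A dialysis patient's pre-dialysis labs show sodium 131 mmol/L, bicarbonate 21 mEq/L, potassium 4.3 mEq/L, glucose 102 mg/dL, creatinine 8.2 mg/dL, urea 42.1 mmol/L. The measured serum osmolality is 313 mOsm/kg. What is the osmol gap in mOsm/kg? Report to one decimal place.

3.2 mOsm/kg

Calculated osmolality = 2·Na + glucose/18 + urea
= 2·131 + 102/18 + 42.1
= 262 + 5.67 + 42.10
= 309.77 mOsm/kg ≈ 309.8 mOsm/kg
Osmolar gap = measured − calculated = 313 − 309.8 = 3.2 mOsm/kg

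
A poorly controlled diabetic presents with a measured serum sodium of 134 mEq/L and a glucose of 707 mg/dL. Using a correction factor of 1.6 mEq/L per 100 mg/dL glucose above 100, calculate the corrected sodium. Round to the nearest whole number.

Corrected Na = measured Na + 1.6 · (glucose − 100)/100
= 134 + 1.6 · (707 − 100)/100
= 134 + 9.7
= 143.7 mEq/L

144 mEq/L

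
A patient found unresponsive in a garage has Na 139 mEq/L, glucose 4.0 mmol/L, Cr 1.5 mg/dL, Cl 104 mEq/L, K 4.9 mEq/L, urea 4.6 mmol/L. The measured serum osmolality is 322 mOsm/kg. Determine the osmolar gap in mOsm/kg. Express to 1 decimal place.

Calculated osmolality = 2·Na + glucose + urea
= 2·139 + 4 + 4.6
= 278 + 4 + 4.60
= 286.6 mOsm/kg ≈ 286.6 mOsm/kg
Osmolar gap = measured − calculated = 322 − 286.6 = 35.4 mOsm/kg

35.4 mOsm/kg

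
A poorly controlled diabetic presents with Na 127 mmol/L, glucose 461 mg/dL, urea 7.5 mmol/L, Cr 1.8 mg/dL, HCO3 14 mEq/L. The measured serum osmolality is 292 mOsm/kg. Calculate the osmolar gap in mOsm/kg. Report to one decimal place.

4.9 mOsm/kg

Calculated osmolality = 2·Na + glucose/18 + urea
= 2·127 + 461/18 + 7.5
= 254 + 25.61 + 7.50
= 287.11 mOsm/kg ≈ 287.1 mOsm/kg
Osmolar gap = measured − calculated = 292 − 287.1 = 4.9 mOsm/kg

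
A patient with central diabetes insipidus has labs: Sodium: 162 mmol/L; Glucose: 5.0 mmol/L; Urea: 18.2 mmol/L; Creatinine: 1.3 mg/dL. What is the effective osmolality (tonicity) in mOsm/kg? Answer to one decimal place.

Effective osmolality excludes urea (freely permeant across cell membranes):
2·Na + glucose
= 2·162 + 5
= 324 + 5
= 329 mOsm/kg

329.0 mOsm/kg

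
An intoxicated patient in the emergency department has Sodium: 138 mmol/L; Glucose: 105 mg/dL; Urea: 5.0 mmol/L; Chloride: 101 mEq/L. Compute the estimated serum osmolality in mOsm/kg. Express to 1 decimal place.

Calculated osmolality = 2·Na + glucose/18 + urea
= 2·138 + 105/18 + 5
= 276 + 5.83 + 5
= 286.83 mOsm/kg

286.8 mOsm/kg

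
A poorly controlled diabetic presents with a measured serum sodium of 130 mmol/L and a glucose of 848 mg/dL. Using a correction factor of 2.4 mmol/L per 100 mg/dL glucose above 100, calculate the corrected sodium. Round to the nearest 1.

Corrected Na = measured Na + 2.4 · (glucose − 100)/100
= 130 + 2.4 · (848 − 100)/100
= 130 + 18
= 148 mmol/L

148 mmol/L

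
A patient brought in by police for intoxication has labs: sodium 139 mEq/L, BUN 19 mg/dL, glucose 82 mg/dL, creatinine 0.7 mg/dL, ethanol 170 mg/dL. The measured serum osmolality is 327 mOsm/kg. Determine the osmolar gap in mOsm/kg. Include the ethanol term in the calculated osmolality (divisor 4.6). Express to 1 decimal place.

0.7 mOsm/kg

Calculated osmolality = 2·Na + glucose/18 + BUN/2.8 + ethanol/4.6
= 2·139 + 82/18 + 19/2.8 + 170/4.6
= 278 + 4.56 + 6.79 + 36.96
= 326.31 mOsm/kg ≈ 326.3 mOsm/kg
Osmolar gap = measured − calculated = 327 − 326.3 = 0.7 mOsm/kg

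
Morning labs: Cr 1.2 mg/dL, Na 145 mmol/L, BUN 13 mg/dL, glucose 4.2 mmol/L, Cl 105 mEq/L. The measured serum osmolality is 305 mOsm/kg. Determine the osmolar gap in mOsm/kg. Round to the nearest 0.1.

6.2 mOsm/kg

Calculated osmolality = 2·Na + glucose + BUN/2.8
= 2·145 + 4.2 + 13/2.8
= 290 + 4.20 + 4.64
= 298.84 mOsm/kg ≈ 298.8 mOsm/kg
Osmolar gap = measured − calculated = 305 − 298.8 = 6.2 mOsm/kg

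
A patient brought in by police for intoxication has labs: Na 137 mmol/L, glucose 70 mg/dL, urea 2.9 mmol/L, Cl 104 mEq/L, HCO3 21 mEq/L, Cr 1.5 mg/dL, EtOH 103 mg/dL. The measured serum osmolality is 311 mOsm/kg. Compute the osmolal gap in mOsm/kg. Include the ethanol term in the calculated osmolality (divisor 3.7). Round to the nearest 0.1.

Calculated osmolality = 2·Na + glucose/18 + urea + ethanol/3.7
= 2·137 + 70/18 + 2.9 + 103/3.7
= 274 + 3.89 + 2.90 + 27.84
= 308.63 mOsm/kg ≈ 308.6 mOsm/kg
Osmolar gap = measured − calculated = 311 − 308.6 = 2.4 mOsm/kg

2.4 mOsm/kg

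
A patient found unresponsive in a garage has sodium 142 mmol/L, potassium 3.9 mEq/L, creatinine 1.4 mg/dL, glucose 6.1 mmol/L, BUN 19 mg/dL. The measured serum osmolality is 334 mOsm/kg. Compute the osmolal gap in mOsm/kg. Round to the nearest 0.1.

Calculated osmolality = 2·Na + glucose + BUN/2.8
= 2·142 + 6.1 + 19/2.8
= 284 + 6.10 + 6.79
= 296.89 mOsm/kg ≈ 296.9 mOsm/kg
Osmolar gap = measured − calculated = 334 − 296.9 = 37.1 mOsm/kg

37.1 mOsm/kg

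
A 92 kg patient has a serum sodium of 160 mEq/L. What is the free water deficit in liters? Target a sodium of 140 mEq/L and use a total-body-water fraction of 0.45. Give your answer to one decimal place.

TBW = 0.45 · 92 = 41.4 L
Free water deficit = TBW · (Na/140 − 1)
= 41.4 · (160/140 − 1)
= 41.4 · 0.1429
= 5.92 L

5.9 L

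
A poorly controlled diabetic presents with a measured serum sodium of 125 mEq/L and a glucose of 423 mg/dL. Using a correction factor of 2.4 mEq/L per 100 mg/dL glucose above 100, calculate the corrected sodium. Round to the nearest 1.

133 mEq/L

Corrected Na = measured Na + 2.4 · (glucose − 100)/100
= 125 + 2.4 · (423 − 100)/100
= 125 + 7.8
= 132.8 mEq/L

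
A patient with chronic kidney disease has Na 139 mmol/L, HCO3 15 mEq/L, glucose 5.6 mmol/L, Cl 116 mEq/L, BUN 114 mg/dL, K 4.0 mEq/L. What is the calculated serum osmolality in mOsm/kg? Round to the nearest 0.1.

324.3 mOsm/kg

Calculated osmolality = 2·Na + glucose + BUN/2.8
= 2·139 + 5.6 + 114/2.8
= 278 + 5.60 + 40.71
= 324.31 mOsm/kg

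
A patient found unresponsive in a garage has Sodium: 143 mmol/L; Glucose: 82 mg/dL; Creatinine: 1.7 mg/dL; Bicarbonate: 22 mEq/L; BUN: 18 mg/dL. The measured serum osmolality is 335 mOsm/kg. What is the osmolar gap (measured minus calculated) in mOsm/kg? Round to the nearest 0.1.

38.0 mOsm/kg

Calculated osmolality = 2·Na + glucose/18 + BUN/2.8
= 2·143 + 82/18 + 18/2.8
= 286 + 4.56 + 6.43
= 296.99 mOsm/kg ≈ 297.0 mOsm/kg
Osmolar gap = measured − calculated = 335 − 297.0 = 38.0 mOsm/kg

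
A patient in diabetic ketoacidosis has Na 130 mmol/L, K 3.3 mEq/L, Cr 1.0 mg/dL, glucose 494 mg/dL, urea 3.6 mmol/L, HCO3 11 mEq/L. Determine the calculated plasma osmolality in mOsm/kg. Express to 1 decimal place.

291.0 mOsm/kg

Calculated osmolality = 2·Na + glucose/18 + urea
= 2·130 + 494/18 + 3.6
= 260 + 27.44 + 3.60
= 291.04 mOsm/kg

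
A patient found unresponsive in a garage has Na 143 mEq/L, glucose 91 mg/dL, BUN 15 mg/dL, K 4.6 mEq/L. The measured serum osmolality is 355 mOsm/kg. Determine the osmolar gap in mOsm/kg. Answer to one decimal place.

58.6 mOsm/kg

Calculated osmolality = 2·Na + glucose/18 + BUN/2.8
= 2·143 + 91/18 + 15/2.8
= 286 + 5.06 + 5.36
= 296.42 mOsm/kg ≈ 296.4 mOsm/kg
Osmolar gap = measured − calculated = 355 − 296.4 = 58.6 mOsm/kg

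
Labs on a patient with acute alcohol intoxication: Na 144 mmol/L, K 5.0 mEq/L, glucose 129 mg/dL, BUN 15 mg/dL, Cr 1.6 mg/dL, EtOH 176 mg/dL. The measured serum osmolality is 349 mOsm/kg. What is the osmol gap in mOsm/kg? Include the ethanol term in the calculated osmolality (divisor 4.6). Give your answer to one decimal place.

10.2 mOsm/kg

Calculated osmolality = 2·Na + glucose/18 + BUN/2.8 + ethanol/4.6
= 2·144 + 129/18 + 15/2.8 + 176/4.6
= 288 + 7.17 + 5.36 + 38.26
= 338.79 mOsm/kg ≈ 338.8 mOsm/kg
Osmolar gap = measured − calculated = 349 − 338.8 = 10.2 mOsm/kg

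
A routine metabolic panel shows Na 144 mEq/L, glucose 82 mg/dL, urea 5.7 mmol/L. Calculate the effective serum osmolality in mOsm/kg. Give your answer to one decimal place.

292.6 mOsm/kg

Effective osmolality excludes urea (freely permeant across cell membranes):
2·Na + glucose/18
= 2·144 + 82/18
= 288 + 4.56
= 292.56 mOsm/kg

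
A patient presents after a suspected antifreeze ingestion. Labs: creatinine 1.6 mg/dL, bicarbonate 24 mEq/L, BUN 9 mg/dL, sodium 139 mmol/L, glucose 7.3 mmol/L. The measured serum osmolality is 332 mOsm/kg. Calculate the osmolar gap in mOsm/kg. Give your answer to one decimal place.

43.5 mOsm/kg

Calculated osmolality = 2·Na + glucose + BUN/2.8
= 2·139 + 7.3 + 9/2.8
= 278 + 7.30 + 3.21
= 288.51 mOsm/kg ≈ 288.5 mOsm/kg
Osmolar gap = measured − calculated = 332 − 288.5 = 43.5 mOsm/kg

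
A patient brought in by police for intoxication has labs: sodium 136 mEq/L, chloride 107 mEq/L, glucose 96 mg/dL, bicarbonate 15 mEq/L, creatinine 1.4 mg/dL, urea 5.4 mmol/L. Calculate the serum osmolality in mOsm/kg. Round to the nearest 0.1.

Calculated osmolality = 2·Na + glucose/18 + urea
= 2·136 + 96/18 + 5.4
= 272 + 5.33 + 5.40
= 282.73 mOsm/kg

282.7 mOsm/kg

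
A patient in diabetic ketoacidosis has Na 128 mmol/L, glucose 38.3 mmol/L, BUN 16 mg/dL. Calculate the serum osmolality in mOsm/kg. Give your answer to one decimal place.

Calculated osmolality = 2·Na + glucose + BUN/2.8
= 2·128 + 38.3 + 16/2.8
= 256 + 38.30 + 5.71
= 300.01 mOsm/kg

300.0 mOsm/kg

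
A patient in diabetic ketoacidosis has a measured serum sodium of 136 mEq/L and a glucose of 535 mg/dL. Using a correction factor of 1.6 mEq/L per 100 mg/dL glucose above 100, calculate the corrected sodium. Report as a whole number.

143 mEq/L

Corrected Na = measured Na + 1.6 · (glucose − 100)/100
= 136 + 1.6 · (535 − 100)/100
= 136 + 7
= 143 mEq/L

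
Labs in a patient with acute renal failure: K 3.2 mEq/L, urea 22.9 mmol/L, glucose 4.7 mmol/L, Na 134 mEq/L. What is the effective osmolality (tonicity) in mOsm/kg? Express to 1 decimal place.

272.7 mOsm/kg

Effective osmolality excludes urea (freely permeant across cell membranes):
2·Na + glucose
= 2·134 + 4.7
= 268 + 4.7
= 272.7 mOsm/kg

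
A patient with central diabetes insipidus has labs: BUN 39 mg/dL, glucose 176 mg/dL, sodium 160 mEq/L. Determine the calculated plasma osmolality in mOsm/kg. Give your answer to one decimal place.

Calculated osmolality = 2·Na + glucose/18 + BUN/2.8
= 2·160 + 176/18 + 39/2.8
= 320 + 9.78 + 13.93
= 343.71 mOsm/kg

343.7 mOsm/kg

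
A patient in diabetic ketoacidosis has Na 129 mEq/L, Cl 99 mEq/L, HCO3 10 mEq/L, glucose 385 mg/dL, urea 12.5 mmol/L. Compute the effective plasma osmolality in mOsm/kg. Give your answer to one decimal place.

279.4 mOsm/kg

Effective osmolality excludes urea (freely permeant across cell membranes):
2·Na + glucose/18
= 2·129 + 385/18
= 258 + 21.39
= 279.39 mOsm/kg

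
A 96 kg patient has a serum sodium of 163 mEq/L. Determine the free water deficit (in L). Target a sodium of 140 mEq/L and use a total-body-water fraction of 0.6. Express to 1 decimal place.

9.5 L

TBW = 0.6 · 96 = 57.6 L
Free water deficit = TBW · (Na/140 − 1)
= 57.6 · (163/140 − 1)
= 57.6 · 0.1643
= 9.46 L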